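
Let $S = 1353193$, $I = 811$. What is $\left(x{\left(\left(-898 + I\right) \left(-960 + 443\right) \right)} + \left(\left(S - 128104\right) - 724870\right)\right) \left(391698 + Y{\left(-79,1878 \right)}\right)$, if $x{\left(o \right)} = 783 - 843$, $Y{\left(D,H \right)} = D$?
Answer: $195871767421$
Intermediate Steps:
$x{\left(o \right)} = -60$ ($x{\left(o \right)} = 783 - 843 = -60$)
$\left(x{\left(\left(-898 + I\right) \left(-960 + 443\right) \right)} + \left(\left(S - 128104\right) - 724870\right)\right) \left(391698 + Y{\left(-79,1878 \right)}\right) = \left(-60 + \left(\left(1353193 - 128104\right) - 724870\right)\right) \left(391698 - 79\right) = \left(-60 + \left(1225089 - 724870\right)\right) 391619 = \left(-60 + 500219\right) 391619 = 500159 \cdot 391619 = 195871767421$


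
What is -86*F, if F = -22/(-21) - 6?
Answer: 8944/21 ≈ 425.90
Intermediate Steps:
F = -104/21 (F = -22*(-1/21) - 6 = 22/21 - 6 = -104/21 ≈ -4.9524)
-86*F = -86*(-104/21) = 8944/21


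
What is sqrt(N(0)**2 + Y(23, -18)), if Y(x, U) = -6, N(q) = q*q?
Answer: I*sqrt(6) ≈ 2.4495*I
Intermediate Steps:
N(q) = q**2
sqrt(N(0)**2 + Y(23, -18)) = sqrt((0**2)**2 - 6) = sqrt(0**2 - 6) = sqrt(0 - 6) = sqrt(-6) = I*sqrt(6)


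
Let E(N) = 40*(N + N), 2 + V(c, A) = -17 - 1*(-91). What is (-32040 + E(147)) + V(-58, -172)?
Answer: -20208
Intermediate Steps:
V(c, A) = 72 (V(c, A) = -2 + (-17 - 1*(-91)) = -2 + (-17 + 91) = -2 + 74 = 72)
E(N) = 80*N (E(N) = 40*(2*N) = 80*N)
(-32040 + E(147)) + V(-58, -172) = (-32040 + 80*147) + 72 = (-32040 + 11760) + 72 = -20280 + 72 = -20208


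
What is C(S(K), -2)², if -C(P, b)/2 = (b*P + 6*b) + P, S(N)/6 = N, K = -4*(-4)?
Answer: 46656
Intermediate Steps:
K = 16
S(N) = 6*N
C(P, b) = -12*b - 2*P - 2*P*b (C(P, b) = -2*((b*P + 6*b) + P) = -2*((P*b + 6*b) + P) = -2*((6*b + P*b) + P) = -2*(P + 6*b + P*b) = -12*b - 2*P - 2*P*b)
C(S(K), -2)² = (-12*(-2) - 12*16 - 2*6*16*(-2))² = (24 - 2*96 - 2*96*(-2))² = (24 - 192 + 384)² = 216² = 46656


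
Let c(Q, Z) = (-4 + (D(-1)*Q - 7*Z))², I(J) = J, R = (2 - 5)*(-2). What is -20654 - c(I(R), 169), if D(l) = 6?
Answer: -1345455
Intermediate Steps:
R = 6 (R = -3*(-2) = 6)
c(Q, Z) = (-4 - 7*Z + 6*Q)² (c(Q, Z) = (-4 + (6*Q - 7*Z))² = (-4 + (-7*Z + 6*Q))² = (-4 - 7*Z + 6*Q)²)
-20654 - c(I(R), 169) = -20654 - (4 - 6*6 + 7*169)² = -20654 - (4 - 36 + 1183)² = -20654 - 1*1151² = -20654 - 1*1324801 = -20654 - 1324801 = -1345455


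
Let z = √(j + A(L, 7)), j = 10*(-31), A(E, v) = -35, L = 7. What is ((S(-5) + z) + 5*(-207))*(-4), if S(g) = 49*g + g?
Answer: 5140 - 4*I*√345 ≈ 5140.0 - 74.297*I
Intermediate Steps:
j = -310
S(g) = 50*g
z = I*√345 (z = √(-310 - 35) = √(-345) = I*√345 ≈ 18.574*I)
((S(-5) + z) + 5*(-207))*(-4) = ((50*(-5) + I*√345) + 5*(-207))*(-4) = ((-250 + I*√345) - 1035)*(-4) = (-1285 + I*√345)*(-4) = 5140 - 4*I*√345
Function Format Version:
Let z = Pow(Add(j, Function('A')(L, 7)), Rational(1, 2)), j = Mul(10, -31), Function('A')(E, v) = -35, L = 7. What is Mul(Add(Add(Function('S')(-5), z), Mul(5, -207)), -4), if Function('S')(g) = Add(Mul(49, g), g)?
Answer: Add(5140, Mul(-4, I, Pow(345, Rational(1, 2)))) ≈ Add(5140.0, Mul(-74.297, I))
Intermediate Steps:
j = -310
Function('S')(g) = Mul(50, g)
z = Mul(I, Pow(345, Rational(1, 2))) (z = Pow(Add(-310, -35), Rational(1, 2)) = Pow(-345, Rational(1, 2)) = Mul(I, Pow(345, Rational(1, 2))) ≈ Mul(18.574, I))
Mul(Add(Add(Function('S')(-5), z), Mul(5, -207)), -4) = Mul(Add(Add(Mul(50, -5), Mul(I, Pow(345, Rational(1, 2)))), Mul(5, -207)), -4) = Mul(Add(Add(-250, Mul(I, Pow(345, Rational(1, 2)))), -1035), -4) = Mul(Add(-1285, Mul(I, Pow(345, Rational(1, 2)))), -4) = Add(5140, Mul(-4, I, Pow(345, Rational(1, 2))))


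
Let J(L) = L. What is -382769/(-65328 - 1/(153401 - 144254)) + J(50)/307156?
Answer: 537720396148279/91771335116426 ≈ 5.8594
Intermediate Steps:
-382769/(-65328 - 1/(153401 - 144254)) + J(50)/307156 = -382769/(-65328 - 1/(153401 - 144254)) + 50/307156 = -382769/(-65328 - 1/9147) + 50*(1/307156) = -382769/(-65328 - 1*1/9147) + 25/153578 = -382769/(-65328 - 1/9147) + 25/153578 = -382769/(-597555217/9147) + 25/153578 = -382769*(-9147/597555217) + 25/153578 = 3501188043/597555217 + 25/153578 = 537720396148279/91771335116426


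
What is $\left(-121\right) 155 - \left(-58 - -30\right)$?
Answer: $-18727$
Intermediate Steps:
$\left(-121\right) 155 - \left(-58 - -30\right) = -18755 - \left(-58 + 30\right) = -18755 - -28 = -18755 + 28 = -18727$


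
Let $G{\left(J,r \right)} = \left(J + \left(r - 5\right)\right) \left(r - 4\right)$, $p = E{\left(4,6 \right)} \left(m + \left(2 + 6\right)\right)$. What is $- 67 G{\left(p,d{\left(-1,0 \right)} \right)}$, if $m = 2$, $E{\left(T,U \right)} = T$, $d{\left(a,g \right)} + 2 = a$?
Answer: $15008$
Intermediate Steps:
$d{\left(a,g \right)} = -2 + a$
$p = 40$ ($p = 4 \left(2 + \left(2 + 6\right)\right) = 4 \left(2 + 8\right) = 4 \cdot 10 = 40$)
$G{\left(J,r \right)} = \left(-4 + r\right) \left(-5 + J + r\right)$ ($G{\left(J,r \right)} = \left(J + \left(r - 5\right)\right) \left(-4 + r\right) = \left(J + \left(-5 + r\right)\right) \left(-4 + r\right) = \left(-5 + J + r\right) \left(-4 + r\right) = \left(-4 + r\right) \left(-5 + J + r\right)$)
$- 67 G{\left(p,d{\left(-1,0 \right)} \right)} = - 67 \left(20 + \left(-2 - 1\right)^{2} - 9 \left(-2 - 1\right) - 160 + 40 \left(-2 - 1\right)\right) = - 67 \left(20 + \left(-3\right)^{2} - -27 - 160 + 40 \left(-3\right)\right) = - 67 \left(20 + 9 + 27 - 160 - 120\right) = \left(-67\right) \left(-224\right) = 15008$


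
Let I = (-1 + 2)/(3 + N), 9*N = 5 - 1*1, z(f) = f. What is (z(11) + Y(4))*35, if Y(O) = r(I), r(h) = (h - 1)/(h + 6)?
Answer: 14861/39 ≈ 381.05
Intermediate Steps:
N = 4/9 (N = (5 - 1*1)/9 = (5 - 1)/9 = (⅑)*4 = 4/9 ≈ 0.44444)
I = 9/31 (I = (-1 + 2)/(3 + 4/9) = 1/(31/9) = 1*(9/31) = 9/31 ≈ 0.29032)
r(h) = (-1 + h)/(6 + h)
Y(O) = -22/195 (Y(O) = (-1 + 9/31)/(6 + 9/31) = -22/31/(195/31) = (31/195)*(-22/31) = -22/195)
(z(11) + Y(4))*35 = (11 - 22/195)*35 = (2123/195)*35 = 14861/39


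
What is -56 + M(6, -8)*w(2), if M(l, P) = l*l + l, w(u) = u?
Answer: 28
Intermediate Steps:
M(l, P) = l + l² (M(l, P) = l² + l = l + l²)
-56 + M(6, -8)*w(2) = -56 + (6*(1 + 6))*2 = -56 + (6*7)*2 = -56 + 42*2 = -56 + 84 = 28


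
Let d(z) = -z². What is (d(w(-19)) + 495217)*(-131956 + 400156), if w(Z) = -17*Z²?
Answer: -9968337446400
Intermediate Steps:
(d(w(-19)) + 495217)*(-131956 + 400156) = (-(-17*(-19)²)² + 495217)*(-131956 + 400156) = (-(-17*361)² + 495217)*268200 = (-1*(-6137)² + 495217)*268200 = (-1*37662769 + 495217)*268200 = (-37662769 + 495217)*268200 = -37167552*268200 = -9968337446400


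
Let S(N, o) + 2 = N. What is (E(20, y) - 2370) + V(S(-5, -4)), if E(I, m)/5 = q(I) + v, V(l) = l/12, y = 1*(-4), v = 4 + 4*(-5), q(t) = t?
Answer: -28207/12 ≈ -2350.6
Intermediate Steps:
S(N, o) = -2 + N
v = -16 (v = 4 - 20 = -16)
y = -4
V(l) = l/12 (V(l) = l*(1/12) = l/12)
E(I, m) = -80 + 5*I (E(I, m) = 5*(I - 16) = 5*(-16 + I) = -80 + 5*I)
(E(20, y) - 2370) + V(S(-5, -4)) = ((-80 + 5*20) - 2370) + (-2 - 5)/12 = ((-80 + 100) - 2370) + (1/12)*(-7) = (20 - 2370) - 7/12 = -2350 - 7/12 = -28207/12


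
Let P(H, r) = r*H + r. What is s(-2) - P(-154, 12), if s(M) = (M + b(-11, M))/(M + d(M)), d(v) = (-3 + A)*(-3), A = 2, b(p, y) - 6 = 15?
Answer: 1855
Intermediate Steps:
b(p, y) = 21 (b(p, y) = 6 + 15 = 21)
P(H, r) = r + H*r (P(H, r) = H*r + r = r + H*r)
d(v) = 3 (d(v) = (-3 + 2)*(-3) = -1*(-3) = 3)
s(M) = (21 + M)/(3 + M) (s(M) = (M + 21)/(M + 3) = (21 + M)/(3 + M))
s(-2) - P(-154, 12) = (21 - 2)/(3 - 2) - 12*(1 - 154) = 19/1 - 12*(-153) = 1*19 - 1*(-1836) = 19 + 1836 = 1855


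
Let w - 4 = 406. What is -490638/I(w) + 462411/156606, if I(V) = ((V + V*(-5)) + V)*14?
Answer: 1177771834/37454935 ≈ 31.445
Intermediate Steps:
w = 410 (w = 4 + 406 = 410)
I(V) = -42*V (I(V) = ((V - 5*V) + V)*14 = (-4*V + V)*14 = -3*V*14 = -42*V)
-490638/I(w) + 462411/156606 = -490638/((-42*410)) + 462411/156606 = -490638/(-17220) + 462411*(1/156606) = -490638*(-1/17220) + 154137/52202 = 81773/2870 + 154137/52202 = 1177771834/37454935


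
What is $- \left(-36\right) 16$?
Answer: $576$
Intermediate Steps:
$- \left(-36\right) 16 = \left(-1\right) \left(-576\right) = 576$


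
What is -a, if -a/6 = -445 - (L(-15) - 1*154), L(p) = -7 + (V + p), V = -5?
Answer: -1584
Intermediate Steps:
L(p) = -12 + p (L(p) = -7 + (-5 + p) = -12 + p)
a = 1584 (a = -6*(-445 - ((-12 - 15) - 1*154)) = -6*(-445 - (-27 - 154)) = -6*(-445 - 1*(-181)) = -6*(-445 + 181) = -6*(-264) = 1584)
-a = -1*1584 = -1584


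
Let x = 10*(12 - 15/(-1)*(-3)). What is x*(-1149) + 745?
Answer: 379915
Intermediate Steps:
x = -330 (x = 10*(12 - 15*(-1)*(-3)) = 10*(12 - 3*(-5)*(-3)) = 10*(12 + 15*(-3)) = 10*(12 - 45) = 10*(-33) = -330)
x*(-1149) + 745 = -330*(-1149) + 745 = 379170 + 745 = 379915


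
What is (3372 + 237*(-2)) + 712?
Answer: 3610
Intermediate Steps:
(3372 + 237*(-2)) + 712 = (3372 - 474) + 712 = 2898 + 712 = 3610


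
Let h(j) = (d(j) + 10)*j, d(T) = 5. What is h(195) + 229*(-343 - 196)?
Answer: -120506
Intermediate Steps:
h(j) = 15*j (h(j) = (5 + 10)*j = 15*j)
h(195) + 229*(-343 - 196) = 15*195 + 229*(-343 - 196) = 2925 + 229*(-539) = 2925 - 123431 = -120506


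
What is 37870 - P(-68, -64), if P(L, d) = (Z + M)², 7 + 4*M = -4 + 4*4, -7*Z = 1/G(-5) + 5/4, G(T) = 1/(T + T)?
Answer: 151455/4 ≈ 37864.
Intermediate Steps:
G(T) = 1/(2*T)
Z = 5/4 (Z = -(1/((½)/(-5)) + 5/4)/7 = -(1/((½)*(-⅕)) + 5*(¼))/7 = -(1/(-⅒) + 5/4)/7 = -(1*(-10) + 5/4)/7 = -(-10 + 5/4)/7 = -⅐*(-35/4) = 5/4 ≈ 1.2500)
M = 5/4 (M = -7/4 + (-4 + 4*4)/4 = -7/4 + (-4 + 16)/4 = -7/4 + (¼)*12 = -7/4 + 3 = 5/4 ≈ 1.2500)
P(L, d) = 25/4 (P(L, d) = (5/4 + 5/4)² = (5/2)² = 25/4)
37870 - P(-68, -64) = 37870 - 1*25/4 = 37870 - 25/4 = 151455/4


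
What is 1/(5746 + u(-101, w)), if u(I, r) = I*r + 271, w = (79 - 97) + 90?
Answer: -1/1255 ≈ -0.00079681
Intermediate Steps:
w = 72 (w = -18 + 90 = 72)
u(I, r) = 271 + I*r
1/(5746 + u(-101, w)) = 1/(5746 + (271 - 101*72)) = 1/(5746 + (271 - 7272)) = 1/(5746 - 7001) = 1/(-1255) = -1/1255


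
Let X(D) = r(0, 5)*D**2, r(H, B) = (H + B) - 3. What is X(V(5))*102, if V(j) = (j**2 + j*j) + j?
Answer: 617100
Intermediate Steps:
r(H, B) = -3 + B + H (r(H, B) = (B + H) - 3 = -3 + B + H)
V(j) = j + 2*j**2 (V(j) = (j**2 + j**2) + j = 2*j**2 + j = j + 2*j**2)
X(D) = 2*D**2 (X(D) = (-3 + 5 + 0)*D**2 = 2*D**2)
X(V(5))*102 = (2*(5*(1 + 2*5))**2)*102 = (2*(5*(1 + 10))**2)*102 = (2*(5*11)**2)*102 = (2*55**2)*102 = (2*3025)*102 = 6050*102 = 617100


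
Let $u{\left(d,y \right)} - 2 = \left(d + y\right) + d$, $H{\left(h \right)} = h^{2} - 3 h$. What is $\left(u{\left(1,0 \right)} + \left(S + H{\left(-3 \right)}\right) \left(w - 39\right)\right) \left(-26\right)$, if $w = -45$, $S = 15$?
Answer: $71968$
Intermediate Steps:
$u{\left(d,y \right)} = 2 + y + 2 d$ ($u{\left(d,y \right)} = 2 + \left(\left(d + y\right) + d\right) = 2 + \left(y + 2 d\right) = 2 + y + 2 d$)
$\left(u{\left(1,0 \right)} + \left(S + H{\left(-3 \right)}\right) \left(w - 39\right)\right) \left(-26\right) = \left(\left(2 + 0 + 2 \cdot 1\right) + \left(15 - 3 \left(-3 - 3\right)\right) \left(-45 - 39\right)\right) \left(-26\right) = \left(\left(2 + 0 + 2\right) + \left(15 - -18\right) \left(-84\right)\right) \left(-26\right) = \left(4 + \left(15 + 18\right) \left(-84\right)\right) \left(-26\right) = \left(4 + 33 \left(-84\right)\right) \left(-26\right) = \left(4 - 2772\right) \left(-26\right) = \left(-2768\right) \left(-26\right) = 71968$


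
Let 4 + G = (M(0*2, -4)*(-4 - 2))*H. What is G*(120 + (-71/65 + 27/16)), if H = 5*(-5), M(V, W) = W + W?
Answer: -37751119/260 ≈ -1.4520e+5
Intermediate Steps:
M(V, W) = 2*W
H = -25
G = -1204 (G = -4 + ((2*(-4))*(-4 - 2))*(-25) = -4 - 8*(-6)*(-25) = -4 + 48*(-25) = -4 - 1200 = -1204)
G*(120 + (-71/65 + 27/16)) = -1204*(120 + (-71/65 + 27/16)) = -1204*(120 + 619/1040) = -1204*125419/1040 = -37751119/260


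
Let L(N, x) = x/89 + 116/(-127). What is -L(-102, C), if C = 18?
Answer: 8038/11303 ≈ 0.71114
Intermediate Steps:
L(N, x) = -116/127 + x/89 (L(N, x) = x*(1/89) + 116*(-1/127) = x/89 - 116/127 = -116/127 + x/89)
-L(-102, C) = -(-116/127 + (1/89)*18) = -(-116/127 + 18/89) = -1*(-8038/11303) = 8038/11303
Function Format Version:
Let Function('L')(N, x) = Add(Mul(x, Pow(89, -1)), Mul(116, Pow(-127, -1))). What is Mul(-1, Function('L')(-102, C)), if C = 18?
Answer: Rational(8038, 11303) ≈ 0.71114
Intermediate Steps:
Function('L')(N, x) = Add(Rational(-116, 127), Mul(Rational(1, 89), x)) (Function('L')(N, x) = Add(Mul(x, Rational(1, 89)), Mul(116, Rational(-1, 127))) = Add(Mul(Rational(1, 89), x), Rational(-116, 127)) = Add(Rational(-116, 127), Mul(Rational(1, 89), x)))
Mul(-1, Function('L')(-102, C)) = Mul(-1, Add(Rational(-116, 127), Mul(Rational(1, 89), 18))) = Mul(-1, Add(Rational(-116, 127), Rational(18, 89))) = Mul(-1, Rational(-8038, 11303)) = Rational(8038, 11303)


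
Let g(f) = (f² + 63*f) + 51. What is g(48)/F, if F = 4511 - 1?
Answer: 489/410 ≈ 1.1927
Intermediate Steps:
g(f) = 51 + f² + 63*f
F = 4510
g(48)/F = (51 + 48² + 63*48)/4510 = (51 + 2304 + 3024)*(1/4510) = 5379*(1/4510) = 489/410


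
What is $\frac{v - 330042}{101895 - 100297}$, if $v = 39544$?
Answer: $- \frac{145249}{799} \approx -181.79$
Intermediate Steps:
$\frac{v - 330042}{101895 - 100297} = \frac{39544 - 330042}{101895 - 100297} = - \frac{290498}{1598} = \left(-290498\right) \frac{1}{1598} = - \frac{145249}{799}$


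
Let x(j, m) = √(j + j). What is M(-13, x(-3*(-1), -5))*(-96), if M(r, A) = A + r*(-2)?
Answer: -2496 - 96*√6 ≈ -2731.2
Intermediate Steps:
x(j, m) = √2*√j (x(j, m) = √(2*j) = √2*√j)
M(r, A) = A - 2*r
M(-13, x(-3*(-1), -5))*(-96) = (√2*√(-3*(-1)) - 2*(-13))*(-96) = (√2*√3 + 26)*(-96) = (√6 + 26)*(-96) = (26 + √6)*(-96) = -2496 - 96*√6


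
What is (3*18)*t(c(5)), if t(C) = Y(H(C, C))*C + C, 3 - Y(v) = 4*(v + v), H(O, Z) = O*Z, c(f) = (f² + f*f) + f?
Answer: -71862120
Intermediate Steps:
c(f) = f + 2*f² (c(f) = (f² + f²) + f = 2*f² + f = f + 2*f²)
Y(v) = 3 - 8*v (Y(v) = 3 - 4*(v + v) = 3 - 4*2*v = 3 - 8*v)
t(C) = C + C*(3 - 8*C²) (t(C) = (3 - 8*C*C)*C + C = (3 - 8*C²)*C + C = C*(3 - 8*C²) + C = C + C*(3 - 8*C²))
(3*18)*t(c(5)) = (3*18)*(-8*125*(1 + 2*5)³ + 4*(5*(1 + 2*5))) = 54*(-8*125*(1 + 10)³ + 4*(5*(1 + 10))) = 54*(-8*(5*11)³ + 4*(5*11)) = 54*(-8*55³ + 4*55) = 54*(-8*166375 + 220) = 54*(-1331000 + 220) = 54*(-1330780) = -71862120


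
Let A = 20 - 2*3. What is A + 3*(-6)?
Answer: -4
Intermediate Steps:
A = 14 (A = 20 - 1*6 = 20 - 6 = 14)
A + 3*(-6) = 14 + 3*(-6) = 14 - 18 = -4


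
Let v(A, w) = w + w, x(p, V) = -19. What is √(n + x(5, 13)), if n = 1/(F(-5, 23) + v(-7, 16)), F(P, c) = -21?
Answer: 4*I*√143/11 ≈ 4.3485*I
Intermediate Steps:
v(A, w) = 2*w
n = 1/11 (n = 1/(-21 + 2*16) = 1/(-21 + 32) = 1/11 ≈ 0.090909)
√(n + x(5, 13)) = √(1/11 - 19) = √(-208/11) = 4*I*√143/11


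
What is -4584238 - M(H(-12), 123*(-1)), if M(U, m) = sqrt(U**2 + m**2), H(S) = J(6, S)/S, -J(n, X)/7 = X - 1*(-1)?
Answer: -4584238 - sqrt(2184505)/12 ≈ -4.5844e+6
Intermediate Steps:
J(n, X) = -7 - 7*X (J(n, X) = -7*(X - 1*(-1)) = -7*(X + 1) = -7*(1 + X) = -7 - 7*X)
H(S) = (-7 - 7*S)/S
-4584238 - M(H(-12), 123*(-1)) = -4584238 - sqrt((-7 - 7/(-12))**2 + (123*(-1))**2) = -4584238 - sqrt((-7 - 7*(-1/12))**2 + (-123)**2) = -4584238 - sqrt((-7 + 7/12)**2 + 15129) = -4584238 - sqrt((-77/12)**2 + 15129) = -4584238 - sqrt(5929/144 + 15129) = -4584238 - sqrt(2184505/144) = -4584238 - sqrt(2184505)/12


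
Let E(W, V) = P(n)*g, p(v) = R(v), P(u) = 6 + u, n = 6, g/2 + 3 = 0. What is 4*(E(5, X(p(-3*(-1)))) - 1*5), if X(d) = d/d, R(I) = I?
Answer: -308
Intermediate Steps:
g = -6 (g = -6 + 2*0 = -6 + 0 = -6)
p(v) = v
X(d) = 1
E(W, V) = -72 (E(W, V) = (6 + 6)*(-6) = 12*(-6) = -72)
4*(E(5, X(p(-3*(-1)))) - 1*5) = 4*(-72 - 1*5) = 4*(-72 - 5) = 4*(-77) = -308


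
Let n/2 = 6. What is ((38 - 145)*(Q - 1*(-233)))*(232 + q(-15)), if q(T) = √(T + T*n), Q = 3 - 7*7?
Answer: -4642088 - 20009*I*√195 ≈ -4.6421e+6 - 2.7941e+5*I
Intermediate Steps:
n = 12 (n = 2*6 = 12)
Q = -46 (Q = 3 - 49 = -46)
q(T) = √13*√T (q(T) = √(T + T*12) = √(T + 12*T) = √(13*T) = √13*√T)
((38 - 145)*(Q - 1*(-233)))*(232 + q(-15)) = ((38 - 145)*(-46 - 1*(-233)))*(232 + √13*√(-15)) = (-107*(-46 + 233))*(232 + √13*(I*√15)) = (-107*187)*(232 + I*√195) = -20009*(232 + I*√195) = -4642088 - 20009*I*√195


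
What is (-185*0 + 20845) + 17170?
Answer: 38015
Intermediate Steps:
(-185*0 + 20845) + 17170 = (0 + 20845) + 17170 = 20845 + 17170 = 38015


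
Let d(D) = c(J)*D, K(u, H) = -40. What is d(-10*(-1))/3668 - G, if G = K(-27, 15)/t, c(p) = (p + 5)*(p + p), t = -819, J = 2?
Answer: 2950/107289 ≈ 0.027496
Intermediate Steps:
c(p) = 2*p*(5 + p) (c(p) = (5 + p)*(2*p) = 2*p*(5 + p))
d(D) = 28*D (d(D) = (2*2*(5 + 2))*D = (2*2*7)*D = 28*D)
G = 40/819 (G = -40/(-819) = -40*(-1/819) = 40/819 ≈ 0.048840)
d(-10*(-1))/3668 - G = (28*(-10*(-1)))/3668 - 1*40/819 = (28*10)*(1/3668) - 40/819 = 280*(1/3668) - 40/819 = 10/131 - 40/819 = 2950/107289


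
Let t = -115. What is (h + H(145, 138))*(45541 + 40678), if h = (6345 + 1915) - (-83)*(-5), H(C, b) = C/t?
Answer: 15554424914/23 ≈ 6.7628e+8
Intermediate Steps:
H(C, b) = -C/115 (H(C, b) = C/(-115) = C*(-1/115) = -C/115)
h = 7845 (h = 8260 - 1*415 = 8260 - 415 = 7845)
(h + H(145, 138))*(45541 + 40678) = (7845 - 1/115*145)*(45541 + 40678) = (7845 - 29/23)*86219 = (180406/23)*86219 = 15554424914/23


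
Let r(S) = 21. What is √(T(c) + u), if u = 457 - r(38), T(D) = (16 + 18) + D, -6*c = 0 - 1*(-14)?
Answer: √4209/3 ≈ 21.626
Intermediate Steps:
c = -7/3 (c = -(0 - 1*(-14))/6 = -(0 + 14)/6 = -⅙*14 = -7/3 ≈ -2.3333)
T(D) = 34 + D
u = 436 (u = 457 - 1*21 = 457 - 21 = 436)
√(T(c) + u) = √((34 - 7/3) + 436) = √(95/3 + 436) = √(1403/3) = √4209/3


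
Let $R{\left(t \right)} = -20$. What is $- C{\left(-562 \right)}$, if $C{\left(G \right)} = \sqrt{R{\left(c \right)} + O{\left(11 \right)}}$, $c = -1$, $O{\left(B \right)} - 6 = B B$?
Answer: $- \sqrt{107} \approx -10.344$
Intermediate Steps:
$O{\left(B \right)} = 6 + B^{2}$ ($O{\left(B \right)} = 6 + B B = 6 + B^{2}$)
$C{\left(G \right)} = \sqrt{107}$ ($C{\left(G \right)} = \sqrt{-20 + \left(6 + 11^{2}\right)} = \sqrt{-20 + \left(6 + 121\right)} = \sqrt{-20 + 127} = \sqrt{107}$)
$- C{\left(-562 \right)} = - \sqrt{107}$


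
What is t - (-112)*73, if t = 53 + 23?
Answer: 8252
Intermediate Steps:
t = 76
t - (-112)*73 = 76 - (-112)*73 = 76 - 112*(-73) = 76 + 8176 = 8252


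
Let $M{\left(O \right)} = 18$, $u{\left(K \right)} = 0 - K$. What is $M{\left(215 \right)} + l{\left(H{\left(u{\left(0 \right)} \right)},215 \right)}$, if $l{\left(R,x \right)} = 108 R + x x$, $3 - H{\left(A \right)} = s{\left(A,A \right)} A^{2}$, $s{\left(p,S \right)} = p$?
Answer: $46567$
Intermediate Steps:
$u{\left(K \right)} = - K$
$H{\left(A \right)} = 3 - A^{3}$ ($H{\left(A \right)} = 3 - A A^{2} = 3 - A^{3}$)
$l{\left(R,x \right)} = x^{2} + 108 R$ ($l{\left(R,x \right)} = 108 R + x^{2} = x^{2} + 108 R$)
$M{\left(215 \right)} + l{\left(H{\left(u{\left(0 \right)} \right)},215 \right)} = 18 + \left(215^{2} + 108 \left(3 - \left(\left(-1\right) 0\right)^{3}\right)\right) = 18 + \left(46225 + 108 \left(3 - 0^{3}\right)\right) = 18 + \left(46225 + 108 \left(3 - 0\right)\right) = 18 + \left(46225 + 108 \left(3 + 0\right)\right) = 18 + \left(46225 + 108 \cdot 3\right) = 18 + \left(46225 + 324\right) = 18 + 46549 = 46567$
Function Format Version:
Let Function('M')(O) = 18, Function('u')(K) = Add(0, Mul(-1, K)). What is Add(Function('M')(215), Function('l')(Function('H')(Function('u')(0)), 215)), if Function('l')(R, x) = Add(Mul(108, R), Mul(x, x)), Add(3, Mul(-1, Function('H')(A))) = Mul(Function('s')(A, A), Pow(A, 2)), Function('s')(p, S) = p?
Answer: 46567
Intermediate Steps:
Function('u')(K) = Mul(-1, K)
Function('H')(A) = Add(3, Mul(-1, Pow(A, 3))) (Function('H')(A) = Add(3, Mul(-1, Mul(A, Pow(A, 2)))) = Add(3, Mul(-1, Pow(A, 3))))
Function('l')(R, x) = Add(Pow(x, 2), Mul(108, R)) (Function('l')(R, x) = Add(Mul(108, R), Pow(x, 2)) = Add(Pow(x, 2), Mul(108, R)))
Add(Function('M')(215), Function('l')(Function('H')(Function('u')(0)), 215)) = Add(18, Add(Pow(215, 2), Mul(108, Add(3, Mul(-1, Pow(Mul(-1, 0), 3)))))) = Add(18, Add(46225, Mul(108, Add(3, Mul(-1, Pow(0, 3)))))) = Add(18, Add(46225, Mul(108, Add(3, Mul(-1, 0))))) = Add(18, Add(46225, Mul(108, Add(3, 0)))) = Add(18, Add(46225, Mul(108, 3))) = Add(18, Add(46225, 324)) = Add(18, 46549) = 46567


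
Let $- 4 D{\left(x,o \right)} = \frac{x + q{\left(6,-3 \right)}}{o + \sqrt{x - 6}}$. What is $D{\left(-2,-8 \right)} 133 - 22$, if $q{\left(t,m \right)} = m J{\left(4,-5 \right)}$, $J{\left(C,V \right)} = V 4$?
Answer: $\frac{3461}{18} + \frac{3857 i \sqrt{2}}{72} \approx 192.28 + 75.759 i$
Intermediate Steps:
$J{\left(C,V \right)} = 4 V$
$q{\left(t,m \right)} = - 20 m$ ($q{\left(t,m \right)} = m 4 \left(-5\right) = m \left(-20\right) = - 20 m$)
$D{\left(x,o \right)} = - \frac{60 + x}{4 \left(o + \sqrt{-6 + x}\right)}$ ($D{\left(x,o \right)} = - \frac{\left(x - -60\right) \frac{1}{o + \sqrt{x - 6}}}{4} = - \frac{\left(x + 60\right) \frac{1}{o + \sqrt{-6 + x}}}{4} = - \frac{\left(60 + x\right) \frac{1}{o + \sqrt{-6 + x}}}{4} = - \frac{\frac{1}{o + \sqrt{-6 + x}} \left(60 + x\right)}{4} = - \frac{60 + x}{4 \left(o + \sqrt{-6 + x}\right)}$)
$D{\left(-2,-8 \right)} 133 - 22 = \frac{-15 - - \frac{1}{2}}{-8 + \sqrt{-6 - 2}} \cdot 133 - 22 = \frac{-15 + \frac{1}{2}}{-8 + \sqrt{-8}} \cdot 133 - 22 = \frac{1}{-8 + 2 i \sqrt{2}} \left(- \frac{29}{2}\right) 133 - 22 = - \frac{29}{2 \left(-8 + 2 i \sqrt{2}\right)} 133 - 22 = - \frac{3857}{2 \left(-8 + 2 i \sqrt{2}\right)} - 22 = -22 - \frac{3857}{2 \left(-8 + 2 i \sqrt{2}\right)}$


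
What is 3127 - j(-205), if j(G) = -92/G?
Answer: 640943/205 ≈ 3126.6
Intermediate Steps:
3127 - j(-205) = 3127 - (-92)/(-205) = 3127 - (-92)*(-1)/205 = 3127 - 1*92/205 = 3127 - 92/205 = 640943/205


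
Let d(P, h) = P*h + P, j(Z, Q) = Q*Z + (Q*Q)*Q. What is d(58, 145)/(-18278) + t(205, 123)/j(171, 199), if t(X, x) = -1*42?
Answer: -16755459395/36165892646 ≈ -0.46329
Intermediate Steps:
j(Z, Q) = Q³ + Q*Z (j(Z, Q) = Q*Z + Q²*Q = Q*Z + Q³ = Q³ + Q*Z)
d(P, h) = P + P*h
t(X, x) = -42
d(58, 145)/(-18278) + t(205, 123)/j(171, 199) = (58*(1 + 145))/(-18278) - 42*1/(199*(171 + 199²)) = (58*146)*(-1/18278) - 42*1/(199*(171 + 39601)) = 8468*(-1/18278) - 42/(199*39772) = -4234/9139 - 42/7914628 = -4234/9139 - 42*1/7914628 = -4234/9139 - 21/3957314 = -16755459395/36165892646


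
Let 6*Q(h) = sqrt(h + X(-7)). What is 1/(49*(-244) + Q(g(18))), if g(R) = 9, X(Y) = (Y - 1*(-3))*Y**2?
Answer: -430416/5146053883 - 6*I*sqrt(187)/5146053883 ≈ -8.364e-5 - 1.5944e-8*I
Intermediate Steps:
X(Y) = Y**2*(3 + Y) (X(Y) = (Y + 3)*Y**2 = (3 + Y)*Y**2 = Y**2*(3 + Y))
Q(h) = sqrt(-196 + h)/6 (Q(h) = sqrt(h + (-7)**2*(3 - 7))/6 = sqrt(h + 49*(-4))/6 = sqrt(h - 196)/6 = sqrt(-196 + h)/6)
1/(49*(-244) + Q(g(18))) = 1/(49*(-244) + sqrt(-196 + 9)/6) = 1/(-11956 + sqrt(-187)/6) = 1/(-11956 + (I*sqrt(187))/6) = 1/(-11956 + I*sqrt(187)/6)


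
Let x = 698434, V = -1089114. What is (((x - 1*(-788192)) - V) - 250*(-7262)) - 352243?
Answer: 4038997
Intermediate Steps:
(((x - 1*(-788192)) - V) - 250*(-7262)) - 352243 = (((698434 - 1*(-788192)) - 1*(-1089114)) - 250*(-7262)) - 352243 = (((698434 + 788192) + 1089114) + 1815500) - 352243 = ((1486626 + 1089114) + 1815500) - 352243 = (2575740 + 1815500) - 352243 = 4391240 - 352243 = 4038997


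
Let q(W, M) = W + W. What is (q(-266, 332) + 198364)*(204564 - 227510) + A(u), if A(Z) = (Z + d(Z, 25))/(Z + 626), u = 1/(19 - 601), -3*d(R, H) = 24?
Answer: -1653863477179489/364331 ≈ -4.5394e+9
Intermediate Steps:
d(R, H) = -8 (d(R, H) = -⅓*24 = -8)
u = -1/582 (u = 1/(-582) = -1/582 ≈ -0.0017182)
q(W, M) = 2*W
A(Z) = (-8 + Z)/(626 + Z) (A(Z) = (Z - 8)/(Z + 626) = (-8 + Z)/(626 + Z))
(q(-266, 332) + 198364)*(204564 - 227510) + A(u) = (2*(-266) + 198364)*(204564 - 227510) + (-8 - 1/582)/(626 - 1/582) = (-532 + 198364)*(-22946) - 4657/582/(364331/582) = 197832*(-22946) + (582/364331)*(-4657/582) = -4539453072 - 4657/364331 = -1653863477179489/364331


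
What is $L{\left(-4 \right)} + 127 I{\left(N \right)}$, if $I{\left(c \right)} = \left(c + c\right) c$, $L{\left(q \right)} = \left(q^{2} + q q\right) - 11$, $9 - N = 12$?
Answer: $2307$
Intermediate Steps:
$N = -3$ ($N = 9 - 12 = -3$)
$L{\left(q \right)} = -11 + 2 q^{2}$ ($L{\left(q \right)} = \left(q^{2} + q^{2}\right) - 11 = 2 q^{2} - 11 = -11 + 2 q^{2}$)
$I{\left(c \right)} = 2 c^{2}$ ($I{\left(c \right)} = 2 c c = 2 c^{2}$)
$L{\left(-4 \right)} + 127 I{\left(N \right)} = \left(-11 + 2 \left(-4\right)^{2}\right) + 127 \cdot 2 \left(-3\right)^{2} = \left(-11 + 2 \cdot 16\right) + 127 \cdot 2 \cdot 9 = \left(-11 + 32\right) + 127 \cdot 18 = 21 + 2286 = 2307$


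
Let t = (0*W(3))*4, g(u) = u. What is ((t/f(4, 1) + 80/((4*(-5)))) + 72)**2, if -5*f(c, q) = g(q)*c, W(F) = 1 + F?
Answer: 4624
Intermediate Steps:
f(c, q) = -c*q/5 (f(c, q) = -q*c/5 = -c*q/5)
t = 0 (t = (0*(1 + 3))*4 = (0*4)*4 = 0*4 = 0)
((t/f(4, 1) + 80/((4*(-5)))) + 72)**2 = ((0/((-1/5*4*1)) + 80/((4*(-5)))) + 72)**2 = ((0/(-4/5) + 80/(-20)) + 72)**2 = ((0*(-5/4) + 80*(-1/20)) + 72)**2 = ((0 - 4) + 72)**2 = (-4 + 72)**2 = 68**2 = 4624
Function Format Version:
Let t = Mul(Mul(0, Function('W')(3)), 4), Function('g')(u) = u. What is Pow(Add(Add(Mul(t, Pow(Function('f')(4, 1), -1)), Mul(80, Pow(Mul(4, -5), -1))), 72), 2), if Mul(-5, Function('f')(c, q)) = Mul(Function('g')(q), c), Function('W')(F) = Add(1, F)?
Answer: 4624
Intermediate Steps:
Function('f')(c, q) = Mul(Rational(-1, 5), c, q) (Function('f')(c, q) = Mul(Rational(-1, 5), Mul(q, c)) = Mul(Rational(-1, 5), Mul(c, q)) = Mul(Rational(-1, 5), c, q))
t = 0 (t = Mul(Mul(0, Add(1, 3)), 4) = Mul(Mul(0, 4), 4) = Mul(0, 4) = 0)
Pow(Add(Add(Mul(t, Pow(Function('f')(4, 1), -1)), Mul(80, Pow(Mul(4, -5), -1))), 72), 2) = Pow(Add(Add(Mul(0, Pow(Mul(Rational(-1, 5), 4, 1), -1)), Mul(80, Pow(Mul(4, -5), -1))), 72), 2) = Pow(Add(Add(Mul(0, Pow(Rational(-4, 5), -1)), Mul(80, Pow(-20, -1))), 72), 2) = Pow(Add(Add(Mul(0, Rational(-5, 4)), Mul(80, Rational(-1, 20))), 72), 2) = Pow(Add(Add(0, -4), 72), 2) = Pow(Add(-4, 72), 2) = Pow(68, 2) = 4624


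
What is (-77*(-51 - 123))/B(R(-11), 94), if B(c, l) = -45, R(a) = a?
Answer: -4466/15 ≈ -297.73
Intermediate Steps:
(-77*(-51 - 123))/B(R(-11), 94) = -77*(-51 - 123)/(-45) = -77*(-174)*(-1/45) = 13398*(-1/45) = -4466/15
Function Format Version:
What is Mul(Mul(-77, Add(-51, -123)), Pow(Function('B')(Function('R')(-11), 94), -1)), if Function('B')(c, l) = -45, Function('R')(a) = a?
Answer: Rational(-4466, 15) ≈ -297.73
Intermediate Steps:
Mul(Mul(-77, Add(-51, -123)), Pow(Function('B')(Function('R')(-11), 94), -1)) = Mul(Mul(-77, Add(-51, -123)), Pow(-45, -1)) = Mul(Mul(-77, -174), Rational(-1, 45)) = Mul(13398, Rational(-1, 45)) = Rational(-4466, 15)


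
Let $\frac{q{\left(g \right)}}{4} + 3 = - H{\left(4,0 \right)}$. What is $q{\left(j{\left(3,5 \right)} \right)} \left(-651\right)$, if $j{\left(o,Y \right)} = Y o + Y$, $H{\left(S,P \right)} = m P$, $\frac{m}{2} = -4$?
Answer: $7812$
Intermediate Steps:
$m = -8$ ($m = 2 \left(-4\right) = -8$)
$H{\left(S,P \right)} = - 8 P$
$j{\left(o,Y \right)} = Y + Y o$
$q{\left(g \right)} = -12$ ($q{\left(g \right)} = -12 + 4 \left(- \left(-8\right) 0\right) = -12 + 4 \left(\left(-1\right) 0\right) = -12 + 4 \cdot 0 = -12 + 0 = -12$)
$q{\left(j{\left(3,5 \right)} \right)} \left(-651\right) = \left(-12\right) \left(-651\right) = 7812$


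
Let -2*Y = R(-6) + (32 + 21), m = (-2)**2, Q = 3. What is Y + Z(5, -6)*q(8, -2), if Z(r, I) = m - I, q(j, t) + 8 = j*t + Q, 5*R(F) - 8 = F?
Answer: -2367/10 ≈ -236.70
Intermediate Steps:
R(F) = 8/5 + F/5
m = 4
q(j, t) = -5 + j*t (q(j, t) = -8 + (j*t + 3) = -8 + (3 + j*t) = -5 + j*t)
Y = -267/10 (Y = -((8/5 + (1/5)*(-6)) + (32 + 21))/2 = -((8/5 - 6/5) + 53)/2 = -(2/5 + 53)/2 = -1/2*267/5 = -267/10 ≈ -26.700)
Z(r, I) = 4 - I
Y + Z(5, -6)*q(8, -2) = -267/10 + (4 - 1*(-6))*(-5 + 8*(-2)) = -267/10 + (4 + 6)*(-5 - 16) = -267/10 + 10*(-21) = -267/10 - 210 = -2367/10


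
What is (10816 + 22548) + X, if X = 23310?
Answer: 56674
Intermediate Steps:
(10816 + 22548) + X = (10816 + 22548) + 23310 = 33364 + 23310 = 56674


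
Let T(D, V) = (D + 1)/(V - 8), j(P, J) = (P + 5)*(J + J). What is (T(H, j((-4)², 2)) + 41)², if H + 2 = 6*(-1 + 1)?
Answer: 9703225/5776 ≈ 1679.9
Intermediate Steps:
j(P, J) = 2*J*(5 + P) (j(P, J) = (5 + P)*(2*J) = 2*J*(5 + P))
H = -2 (H = -2 + 6*(-1 + 1) = -2 + 6*0 = -2 + 0 = -2)
T(D, V) = (1 + D)/(-8 + V)
(T(H, j((-4)², 2)) + 41)² = ((1 - 2)/(-8 + 2*2*(5 + (-4)²)) + 41)² = (-1/(-8 + 2*2*(5 + 16)) + 41)² = (-1/(-8 + 2*2*21) + 41)² = (-1/(-8 + 84) + 41)² = (-1/76 + 41)² = (3115/76)² = 9703225/5776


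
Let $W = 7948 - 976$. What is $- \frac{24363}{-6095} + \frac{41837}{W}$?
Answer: $\frac{424855351}{42494340} \approx 9.9979$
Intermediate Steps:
$W = 6972$
$- \frac{24363}{-6095} + \frac{41837}{W} = - \frac{24363}{-6095} + \frac{41837}{6972} = \left(-24363\right) \left(- \frac{1}{6095}\right) + 41837 \cdot \frac{1}{6972} = \frac{24363}{6095} + \frac{41837}{6972} = \frac{424855351}{42494340}$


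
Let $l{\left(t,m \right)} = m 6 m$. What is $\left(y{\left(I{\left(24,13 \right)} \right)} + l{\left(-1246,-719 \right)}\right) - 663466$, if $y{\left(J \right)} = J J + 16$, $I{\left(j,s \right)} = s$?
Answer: $2438485$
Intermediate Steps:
$l{\left(t,m \right)} = 6 m^{2}$ ($l{\left(t,m \right)} = 6 m m = 6 m^{2}$)
$y{\left(J \right)} = 16 + J^{2}$ ($y{\left(J \right)} = J^{2} + 16 = 16 + J^{2}$)
$\left(y{\left(I{\left(24,13 \right)} \right)} + l{\left(-1246,-719 \right)}\right) - 663466 = \left(\left(16 + 13^{2}\right) + 6 \left(-719\right)^{2}\right) - 663466 = \left(\left(16 + 169\right) + 6 \cdot 516961\right) - 663466 = \left(185 + 3101766\right) - 663466 = 3101951 - 663466 = 2438485$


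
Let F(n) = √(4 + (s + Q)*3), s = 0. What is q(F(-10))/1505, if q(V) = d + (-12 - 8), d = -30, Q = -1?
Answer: -10/301 ≈ -0.033223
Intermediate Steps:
F(n) = 1 (F(n) = √(4 + (0 - 1)*3) = √(4 - 1*3) = √(4 - 3) = √1 = 1)
q(V) = -50 (q(V) = -30 + (-12 - 8) = -30 - 20 = -50)
q(F(-10))/1505 = -50/1505 = -50*1/1505 = -10/301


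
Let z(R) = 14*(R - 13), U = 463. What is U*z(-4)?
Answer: -110194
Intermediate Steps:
z(R) = -182 + 14*R (z(R) = 14*(-13 + R) = -182 + 14*R)
U*z(-4) = 463*(-182 + 14*(-4)) = 463*(-182 - 56) = 463*(-238) = -110194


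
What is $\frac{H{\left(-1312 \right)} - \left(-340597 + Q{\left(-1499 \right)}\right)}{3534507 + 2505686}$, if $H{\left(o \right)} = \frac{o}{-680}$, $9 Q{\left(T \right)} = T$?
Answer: $\frac{260685596}{4620747645} \approx 0.056416$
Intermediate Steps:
$Q{\left(T \right)} = \frac{T}{9}$
$H{\left(o \right)} = - \frac{o}{680}$ ($H{\left(o \right)} = o \left(- \frac{1}{680}\right) = - \frac{o}{680}$)
$\frac{H{\left(-1312 \right)} - \left(-340597 + Q{\left(-1499 \right)}\right)}{3534507 + 2505686} = \frac{\left(- \frac{1}{680}\right) \left(-1312\right) + \left(340597 - \frac{1}{9} \left(-1499\right)\right)}{3534507 + 2505686} = \frac{\frac{164}{85} + \left(340597 - - \frac{1499}{9}\right)}{6040193} = \left(\frac{164}{85} + \left(340597 + \frac{1499}{9}\right)\right) \frac{1}{6040193} = \left(\frac{164}{85} + \frac{3066872}{9}\right) \frac{1}{6040193} = \frac{260685596}{765} \cdot \frac{1}{6040193} = \frac{260685596}{4620747645}$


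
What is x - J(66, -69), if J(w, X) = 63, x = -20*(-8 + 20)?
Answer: -303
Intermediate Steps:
x = -240 (x = -20*12 = -240)
x - J(66, -69) = -240 - 1*63 = -240 - 63 = -303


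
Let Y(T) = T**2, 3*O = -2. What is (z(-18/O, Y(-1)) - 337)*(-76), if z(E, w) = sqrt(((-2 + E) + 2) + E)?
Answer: 25612 - 228*sqrt(6) ≈ 25054.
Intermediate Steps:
O = -2/3 (O = (1/3)*(-2) = -2/3 ≈ -0.66667)
z(E, w) = sqrt(2)*sqrt(E) (z(E, w) = sqrt(E + E) = sqrt(2*E) = sqrt(2)*sqrt(E))
(z(-18/O, Y(-1)) - 337)*(-76) = (sqrt(2)*sqrt(-18/(-2/3)) - 337)*(-76) = (sqrt(2)*sqrt(-18*(-3/2)) - 337)*(-76) = (sqrt(2)*sqrt(27) - 337)*(-76) = (sqrt(2)*(3*sqrt(3)) - 337)*(-76) = (3*sqrt(6) - 337)*(-76) = (-337 + 3*sqrt(6))*(-76) = 25612 - 228*sqrt(6)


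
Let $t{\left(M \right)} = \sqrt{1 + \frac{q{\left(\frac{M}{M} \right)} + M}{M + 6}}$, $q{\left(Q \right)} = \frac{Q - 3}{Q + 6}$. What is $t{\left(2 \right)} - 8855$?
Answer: $-8855 + \frac{\sqrt{238}}{14} \approx -8853.9$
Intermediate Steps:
$q{\left(Q \right)} = \frac{-3 + Q}{6 + Q}$
$t{\left(M \right)} = \sqrt{1 + \frac{- \frac{2}{7} + M}{6 + M}}$ ($t{\left(M \right)} = \sqrt{1 + \frac{\frac{-3 + \frac{M}{M}}{6 + \frac{M}{M}} + M}{M + 6}} = \sqrt{1 + \frac{\frac{-3 + 1}{6 + 1} + M}{6 + M}} = \sqrt{1 + \frac{\frac{1}{7} \left(-2\right) + M}{6 + M}} = \sqrt{1 + \frac{- \frac{2}{7} + M}{6 + M}}$)
$t{\left(2 \right)} - 8855 = \frac{\sqrt{14} \sqrt{\frac{20 + 7 \cdot 2}{6 + 2}}}{7} - 8855 = \frac{\sqrt{14} \sqrt{\frac{20 + 14}{8}}}{7} - 8855 = \frac{\sqrt{14} \sqrt{\frac{1}{8} \cdot 34}}{7} - 8855 = \frac{\sqrt{14} \sqrt{\frac{17}{4}}}{7} - 8855 = \frac{\sqrt{14} \frac{\sqrt{17}}{2}}{7} - 8855 = \frac{\sqrt{238}}{14} - 8855 = -8855 + \frac{\sqrt{238}}{14}$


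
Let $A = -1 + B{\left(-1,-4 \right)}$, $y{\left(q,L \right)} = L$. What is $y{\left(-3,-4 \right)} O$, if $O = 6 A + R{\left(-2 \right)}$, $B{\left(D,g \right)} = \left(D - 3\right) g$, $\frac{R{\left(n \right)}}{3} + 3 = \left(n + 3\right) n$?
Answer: $-300$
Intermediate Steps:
$R{\left(n \right)} = -9 + 3 n \left(3 + n\right)$ ($R{\left(n \right)} = -9 + 3 \left(n + 3\right) n = -9 + 3 \left(3 + n\right) n = -9 + 3 n \left(3 + n\right)$)
$B{\left(D,g \right)} = g \left(-3 + D\right)$ ($B{\left(D,g \right)} = \left(-3 + D\right) g = g \left(-3 + D\right)$)
$A = 15$ ($A = -1 - 4 \left(-3 - 1\right) = -1 - -16 = -1 + 16 = 15$)
$O = 75$ ($O = 6 \cdot 15 + \left(-9 + 3 \left(-2\right)^{2} + 9 \left(-2\right)\right) = 90 - 15 = 75$)
$y{\left(-3,-4 \right)} O = \left(-4\right) 75 = -300$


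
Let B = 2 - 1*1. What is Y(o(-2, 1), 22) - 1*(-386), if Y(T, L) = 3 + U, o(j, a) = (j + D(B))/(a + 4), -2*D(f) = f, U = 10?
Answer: 399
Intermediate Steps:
B = 1 (B = 2 - 1 = 1)
D(f) = -f/2
o(j, a) = (-½ + j)/(4 + a) (o(j, a) = (j - ½*1)/(a + 4) = (j - ½)/(4 + a) = (-½ + j)/(4 + a))
Y(T, L) = 13 (Y(T, L) = 3 + 10 = 13)
Y(o(-2, 1), 22) - 1*(-386) = 13 - 1*(-386) = 13 + 386 = 399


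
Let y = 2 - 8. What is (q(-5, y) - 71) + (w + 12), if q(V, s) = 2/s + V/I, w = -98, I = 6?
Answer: -949/6 ≈ -158.17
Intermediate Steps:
y = -6
q(V, s) = 2/s + V/6
(q(-5, y) - 71) + (w + 12) = ((2/(-6) + (⅙)*(-5)) - 71) + (-98 + 12) = ((2*(-⅙) - ⅚) - 71) - 86 = ((-⅓ - ⅚) - 71) - 86 = (-7/6 - 71) - 86 = -433/6 - 86 = -949/6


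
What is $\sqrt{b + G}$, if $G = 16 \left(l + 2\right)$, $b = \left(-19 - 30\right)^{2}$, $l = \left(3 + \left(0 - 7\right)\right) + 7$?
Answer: $\sqrt{2481} \approx 49.81$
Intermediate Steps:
$l = 3$ ($l = \left(3 + \left(0 - 7\right)\right) + 7 = \left(3 - 7\right) + 7 = -4 + 7 = 3$)
$b = 2401$ ($b = \left(-49\right)^{2} = 2401$)
$G = 80$ ($G = 16 \left(3 + 2\right) = 16 \cdot 5 = 80$)
$\sqrt{b + G} = \sqrt{2401 + 80} = \sqrt{2481}$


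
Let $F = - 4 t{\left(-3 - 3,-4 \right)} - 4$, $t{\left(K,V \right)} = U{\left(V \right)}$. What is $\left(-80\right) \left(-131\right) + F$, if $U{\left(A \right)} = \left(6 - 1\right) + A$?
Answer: $10472$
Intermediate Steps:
$U{\left(A \right)} = 5 + A$
$t{\left(K,V \right)} = 5 + V$
$F = -8$ ($F = - 4 \left(5 - 4\right) - 4 = \left(-4\right) 1 - 4 = -4 - 4 = -8$)
$\left(-80\right) \left(-131\right) + F = \left(-80\right) \left(-131\right) - 8 = 10480 - 8 = 10472$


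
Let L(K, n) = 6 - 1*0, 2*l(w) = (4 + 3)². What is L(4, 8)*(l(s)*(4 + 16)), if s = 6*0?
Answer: 2940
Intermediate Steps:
s = 0
l(w) = 49/2 (l(w) = (4 + 3)²/2 = (½)*7² = (½)*49 = 49/2)
L(K, n) = 6 (L(K, n) = 6 + 0 = 6)
L(4, 8)*(l(s)*(4 + 16)) = 6*(49*(4 + 16)/2) = 6*((49/2)*20) = 6*490 = 2940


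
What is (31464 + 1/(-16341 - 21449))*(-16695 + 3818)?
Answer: -15311069246243/37790 ≈ -4.0516e+8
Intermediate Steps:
(31464 + 1/(-16341 - 21449))*(-16695 + 3818) = (31464 + 1/(-37790))*(-12877) = (31464 - 1/37790)*(-12877) = (1189024559/37790)*(-12877) = -15311069246243/37790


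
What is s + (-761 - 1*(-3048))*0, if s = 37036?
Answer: 37036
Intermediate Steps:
s + (-761 - 1*(-3048))*0 = 37036 + (-761 - 1*(-3048))*0 = 37036 + (-761 + 3048)*0 = 37036 + 2287*0 = 37036 + 0 = 37036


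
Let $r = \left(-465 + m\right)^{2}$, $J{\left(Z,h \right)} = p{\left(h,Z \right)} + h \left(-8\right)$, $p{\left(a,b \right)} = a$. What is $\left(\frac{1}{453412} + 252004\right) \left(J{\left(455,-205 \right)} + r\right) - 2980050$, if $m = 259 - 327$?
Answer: $\frac{8155772159415619}{113353} \approx 7.195 \cdot 10^{10}$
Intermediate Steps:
$m = -68$
$J{\left(Z,h \right)} = - 7 h$ ($J{\left(Z,h \right)} = h + h \left(-8\right) = h - 8 h = - 7 h$)
$r = 284089$ ($r = \left(-465 - 68\right)^{2} = \left(-533\right)^{2} = 284089$)
$\left(\frac{1}{453412} + 252004\right) \left(J{\left(455,-205 \right)} + r\right) - 2980050 = \left(\frac{1}{453412} + 252004\right) \left(\left(-7\right) \left(-205\right) + 284089\right) - 2980050 = \left(\frac{1}{453412} + 252004\right) \left(1435 + 284089\right) - 2980050 = \frac{114261637649}{453412} \cdot 285524 - 2980050 = \frac{8156109957023269}{113353} - 2980050 = \frac{8155772159415619}{113353}$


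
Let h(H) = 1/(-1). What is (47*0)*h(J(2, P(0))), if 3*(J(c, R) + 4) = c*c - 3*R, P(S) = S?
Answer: 0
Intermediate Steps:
J(c, R) = -4 - R + c²/3 (J(c, R) = -4 + (c*c - 3*R)/3 = -4 + (c² - 3*R)/3 = -4 + (-R + c²/3) = -4 - R + c²/3)
h(H) = -1
(47*0)*h(J(2, P(0))) = (47*0)*(-1) = 0*(-1) = 0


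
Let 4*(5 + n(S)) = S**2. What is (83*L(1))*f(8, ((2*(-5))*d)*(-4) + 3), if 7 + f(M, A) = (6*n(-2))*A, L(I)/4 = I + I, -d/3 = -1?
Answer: -1964776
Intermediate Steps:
d = 3 (d = -3*(-1) = 3)
n(S) = -5 + S**2/4
L(I) = 8*I (L(I) = 4*(I + I) = 4*(2*I) = 8*I)
f(M, A) = -7 - 24*A (f(M, A) = -7 + (6*(-5 + (1/4)*(-2)**2))*A = -7 + (6*(-5 + (1/4)*4))*A = -7 + (6*(-5 + 1))*A = -7 + (6*(-4))*A = -7 - 24*A)
(83*L(1))*f(8, ((2*(-5))*d)*(-4) + 3) = (83*(8*1))*(-7 - 24*(((2*(-5))*3)*(-4) + 3)) = (83*8)*(-7 - 24*(-10*3*(-4) + 3)) = 664*(-7 - 24*(-30*(-4) + 3)) = 664*(-7 - 24*(120 + 3)) = 664*(-7 - 24*123) = 664*(-7 - 2952) = 664*(-2959) = -1964776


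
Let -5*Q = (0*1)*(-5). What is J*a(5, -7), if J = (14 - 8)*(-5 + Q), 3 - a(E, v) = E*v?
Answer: -1140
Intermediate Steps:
Q = 0 (Q = -0*1*(-5)/5 = -0*(-5) = -⅕*0 = 0)
a(E, v) = 3 - E*v
J = -30 (J = (14 - 8)*(-5 + 0) = 6*(-5) = -30)
J*a(5, -7) = -30*(3 - 1*5*(-7)) = -30*(3 + 35) = -30*38 = -1140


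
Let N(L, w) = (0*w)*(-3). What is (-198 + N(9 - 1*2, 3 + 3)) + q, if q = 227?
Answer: 29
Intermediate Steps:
N(L, w) = 0 (N(L, w) = 0*(-3) = 0)
(-198 + N(9 - 1*2, 3 + 3)) + q = (-198 + 0) + 227 = -198 + 227 = 29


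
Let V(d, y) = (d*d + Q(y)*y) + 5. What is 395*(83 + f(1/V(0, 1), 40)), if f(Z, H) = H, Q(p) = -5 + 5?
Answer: 48585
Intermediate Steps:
Q(p) = 0
V(d, y) = 5 + d² (V(d, y) = (d*d + 0*y) + 5 = (d² + 0) + 5 = d² + 5 = 5 + d²)
395*(83 + f(1/V(0, 1), 40)) = 395*(83 + 40) = 395*123 = 48585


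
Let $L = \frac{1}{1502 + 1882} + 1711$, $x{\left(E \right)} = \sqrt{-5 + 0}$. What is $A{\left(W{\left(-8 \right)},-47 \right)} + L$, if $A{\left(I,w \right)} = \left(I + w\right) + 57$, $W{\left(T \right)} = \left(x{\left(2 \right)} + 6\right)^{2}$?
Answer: $\frac{5928769}{3384} + 12 i \sqrt{5} \approx 1752.0 + 26.833 i$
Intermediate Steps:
$x{\left(E \right)} = i \sqrt{5}$ ($x{\left(E \right)} = \sqrt{-5} = i \sqrt{5}$)
$W{\left(T \right)} = \left(6 + i \sqrt{5}\right)^{2}$ ($W{\left(T \right)} = \left(i \sqrt{5} + 6\right)^{2} = \left(6 + i \sqrt{5}\right)^{2}$)
$A{\left(I,w \right)} = 57 + I + w$
$L = \frac{5790025}{3384}$ ($L = \frac{1}{3384} + 1711 = \frac{5790025}{3384} \approx 1711.0$)
$A{\left(W{\left(-8 \right)},-47 \right)} + L = \left(57 + \left(6 + i \sqrt{5}\right)^{2} - 47\right) + \frac{5790025}{3384} = \left(10 + \left(6 + i \sqrt{5}\right)^{2}\right) + \frac{5790025}{3384} = \frac{5823865}{3384} + \left(6 + i \sqrt{5}\right)^{2}$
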